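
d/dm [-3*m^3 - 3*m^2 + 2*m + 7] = -9*m^2 - 6*m + 2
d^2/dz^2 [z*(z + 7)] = 2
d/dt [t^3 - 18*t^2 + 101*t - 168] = 3*t^2 - 36*t + 101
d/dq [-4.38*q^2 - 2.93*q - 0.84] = -8.76*q - 2.93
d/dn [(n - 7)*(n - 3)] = 2*n - 10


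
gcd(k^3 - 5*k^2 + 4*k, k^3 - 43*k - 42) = 1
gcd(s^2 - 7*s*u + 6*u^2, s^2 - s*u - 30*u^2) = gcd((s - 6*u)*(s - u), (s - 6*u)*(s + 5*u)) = s - 6*u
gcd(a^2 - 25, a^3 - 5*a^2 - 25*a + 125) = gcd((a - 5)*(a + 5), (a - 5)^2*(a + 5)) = a^2 - 25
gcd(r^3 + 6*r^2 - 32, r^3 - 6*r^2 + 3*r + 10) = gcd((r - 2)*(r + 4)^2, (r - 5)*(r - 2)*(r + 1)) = r - 2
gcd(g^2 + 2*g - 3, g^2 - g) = g - 1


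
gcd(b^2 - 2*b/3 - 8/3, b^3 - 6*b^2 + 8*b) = b - 2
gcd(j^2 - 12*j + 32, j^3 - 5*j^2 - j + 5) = 1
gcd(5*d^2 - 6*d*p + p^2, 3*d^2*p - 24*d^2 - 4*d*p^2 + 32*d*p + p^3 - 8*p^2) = -d + p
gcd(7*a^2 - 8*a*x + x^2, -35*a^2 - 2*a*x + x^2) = -7*a + x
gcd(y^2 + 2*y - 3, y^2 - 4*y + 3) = y - 1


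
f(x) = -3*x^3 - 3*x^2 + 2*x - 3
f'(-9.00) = -673.00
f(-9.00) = 1923.00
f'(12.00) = -1366.00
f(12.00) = -5595.00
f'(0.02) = 1.88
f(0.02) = -2.96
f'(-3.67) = -97.20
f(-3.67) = 97.55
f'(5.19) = -271.56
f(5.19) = -492.82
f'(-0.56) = 2.54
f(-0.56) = -4.53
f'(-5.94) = -279.91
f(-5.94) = 508.02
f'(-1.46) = -8.42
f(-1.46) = -2.98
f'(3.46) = -126.50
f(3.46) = -156.26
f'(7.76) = -586.52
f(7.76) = -1570.00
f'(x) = -9*x^2 - 6*x + 2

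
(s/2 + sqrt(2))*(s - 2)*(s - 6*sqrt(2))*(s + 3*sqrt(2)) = s^4/2 - s^3 - sqrt(2)*s^3/2 - 24*s^2 + sqrt(2)*s^2 - 36*sqrt(2)*s + 48*s + 72*sqrt(2)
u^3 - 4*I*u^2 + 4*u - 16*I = (u - 4*I)*(u - 2*I)*(u + 2*I)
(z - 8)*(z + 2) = z^2 - 6*z - 16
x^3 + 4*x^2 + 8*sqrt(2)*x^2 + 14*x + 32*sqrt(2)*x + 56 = (x + 4)*(x + sqrt(2))*(x + 7*sqrt(2))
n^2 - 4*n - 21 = (n - 7)*(n + 3)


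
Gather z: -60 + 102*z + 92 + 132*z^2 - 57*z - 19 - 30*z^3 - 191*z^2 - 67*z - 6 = -30*z^3 - 59*z^2 - 22*z + 7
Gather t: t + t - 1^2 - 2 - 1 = 2*t - 4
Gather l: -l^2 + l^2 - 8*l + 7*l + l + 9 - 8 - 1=0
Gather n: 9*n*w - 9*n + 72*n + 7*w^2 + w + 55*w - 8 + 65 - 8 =n*(9*w + 63) + 7*w^2 + 56*w + 49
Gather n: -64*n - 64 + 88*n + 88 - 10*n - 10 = 14*n + 14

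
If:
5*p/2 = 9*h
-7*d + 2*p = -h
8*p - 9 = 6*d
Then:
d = 123/254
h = 105/254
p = 189/127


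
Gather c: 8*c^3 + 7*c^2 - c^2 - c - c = 8*c^3 + 6*c^2 - 2*c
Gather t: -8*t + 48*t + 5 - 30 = 40*t - 25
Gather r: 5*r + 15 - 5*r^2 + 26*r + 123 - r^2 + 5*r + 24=-6*r^2 + 36*r + 162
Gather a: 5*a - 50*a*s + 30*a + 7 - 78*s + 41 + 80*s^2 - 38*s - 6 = a*(35 - 50*s) + 80*s^2 - 116*s + 42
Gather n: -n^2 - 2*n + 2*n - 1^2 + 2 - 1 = -n^2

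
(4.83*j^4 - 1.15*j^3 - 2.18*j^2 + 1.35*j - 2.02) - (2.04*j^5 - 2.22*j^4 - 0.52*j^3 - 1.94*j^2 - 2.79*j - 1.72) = -2.04*j^5 + 7.05*j^4 - 0.63*j^3 - 0.24*j^2 + 4.14*j - 0.3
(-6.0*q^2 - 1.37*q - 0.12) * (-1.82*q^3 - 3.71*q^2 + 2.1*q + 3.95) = 10.92*q^5 + 24.7534*q^4 - 7.2989*q^3 - 26.1318*q^2 - 5.6635*q - 0.474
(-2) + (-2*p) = -2*p - 2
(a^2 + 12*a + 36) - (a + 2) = a^2 + 11*a + 34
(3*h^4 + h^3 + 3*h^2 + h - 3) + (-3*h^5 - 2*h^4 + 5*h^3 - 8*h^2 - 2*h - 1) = -3*h^5 + h^4 + 6*h^3 - 5*h^2 - h - 4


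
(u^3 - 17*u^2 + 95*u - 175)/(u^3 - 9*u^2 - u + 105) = (u - 5)/(u + 3)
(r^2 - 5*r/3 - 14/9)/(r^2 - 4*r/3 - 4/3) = (r - 7/3)/(r - 2)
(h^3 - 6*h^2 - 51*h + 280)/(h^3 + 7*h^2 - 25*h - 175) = (h - 8)/(h + 5)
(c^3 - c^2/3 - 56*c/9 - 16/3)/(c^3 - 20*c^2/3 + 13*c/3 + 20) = (c + 4/3)/(c - 5)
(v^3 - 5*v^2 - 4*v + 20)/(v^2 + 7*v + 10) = (v^2 - 7*v + 10)/(v + 5)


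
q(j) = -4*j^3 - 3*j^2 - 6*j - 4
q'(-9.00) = -924.00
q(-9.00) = 2723.00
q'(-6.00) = -402.00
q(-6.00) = 788.00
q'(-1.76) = -32.61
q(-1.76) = 19.07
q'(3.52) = -175.80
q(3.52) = -236.75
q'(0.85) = -19.77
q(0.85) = -13.72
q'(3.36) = -161.64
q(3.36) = -209.76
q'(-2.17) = -49.49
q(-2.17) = 35.77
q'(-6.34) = -450.31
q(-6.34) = 932.81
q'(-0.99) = -11.82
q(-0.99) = 2.88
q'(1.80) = -55.68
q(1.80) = -47.85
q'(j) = -12*j^2 - 6*j - 6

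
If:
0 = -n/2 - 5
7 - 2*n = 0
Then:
No Solution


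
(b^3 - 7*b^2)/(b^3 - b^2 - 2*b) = b*(7 - b)/(-b^2 + b + 2)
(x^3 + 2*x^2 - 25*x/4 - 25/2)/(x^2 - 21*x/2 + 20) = (x^2 + 9*x/2 + 5)/(x - 8)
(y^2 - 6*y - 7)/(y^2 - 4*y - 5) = (y - 7)/(y - 5)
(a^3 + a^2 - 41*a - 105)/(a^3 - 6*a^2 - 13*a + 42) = (a + 5)/(a - 2)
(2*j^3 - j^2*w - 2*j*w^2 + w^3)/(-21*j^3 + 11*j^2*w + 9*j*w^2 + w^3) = (-2*j^2 - j*w + w^2)/(21*j^2 + 10*j*w + w^2)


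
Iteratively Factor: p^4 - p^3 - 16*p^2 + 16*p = (p - 1)*(p^3 - 16*p) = p*(p - 1)*(p^2 - 16) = p*(p - 1)*(p + 4)*(p - 4)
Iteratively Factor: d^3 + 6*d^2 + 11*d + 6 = (d + 2)*(d^2 + 4*d + 3) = (d + 1)*(d + 2)*(d + 3)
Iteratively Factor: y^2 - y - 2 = (y - 2)*(y + 1)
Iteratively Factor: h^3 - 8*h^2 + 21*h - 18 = (h - 2)*(h^2 - 6*h + 9) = (h - 3)*(h - 2)*(h - 3)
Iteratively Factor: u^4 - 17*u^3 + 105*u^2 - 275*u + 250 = (u - 5)*(u^3 - 12*u^2 + 45*u - 50) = (u - 5)^2*(u^2 - 7*u + 10) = (u - 5)^3*(u - 2)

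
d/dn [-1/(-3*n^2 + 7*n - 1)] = (7 - 6*n)/(3*n^2 - 7*n + 1)^2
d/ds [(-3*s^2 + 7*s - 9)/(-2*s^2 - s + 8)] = (17*s^2 - 84*s + 47)/(4*s^4 + 4*s^3 - 31*s^2 - 16*s + 64)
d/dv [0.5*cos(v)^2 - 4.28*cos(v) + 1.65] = (4.28 - 1.0*cos(v))*sin(v)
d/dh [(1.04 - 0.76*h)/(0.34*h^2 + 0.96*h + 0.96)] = (0.2584*h^2 - 0.7072*h - 1.728)/(0.1156*h^4 + 0.6528*h^3 + 1.5744*h^2 + 1.8432*h + 0.9216)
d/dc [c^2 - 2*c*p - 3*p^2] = 2*c - 2*p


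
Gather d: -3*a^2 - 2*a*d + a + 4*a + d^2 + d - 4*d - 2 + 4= -3*a^2 + 5*a + d^2 + d*(-2*a - 3) + 2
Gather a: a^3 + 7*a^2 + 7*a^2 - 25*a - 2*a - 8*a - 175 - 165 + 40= a^3 + 14*a^2 - 35*a - 300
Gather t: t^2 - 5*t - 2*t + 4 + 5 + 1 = t^2 - 7*t + 10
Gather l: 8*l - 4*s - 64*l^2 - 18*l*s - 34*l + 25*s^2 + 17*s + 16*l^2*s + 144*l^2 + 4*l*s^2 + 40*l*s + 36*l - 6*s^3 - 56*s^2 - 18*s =l^2*(16*s + 80) + l*(4*s^2 + 22*s + 10) - 6*s^3 - 31*s^2 - 5*s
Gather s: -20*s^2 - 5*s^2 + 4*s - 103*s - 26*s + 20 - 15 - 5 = -25*s^2 - 125*s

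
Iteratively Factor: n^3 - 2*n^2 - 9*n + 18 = (n + 3)*(n^2 - 5*n + 6) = (n - 3)*(n + 3)*(n - 2)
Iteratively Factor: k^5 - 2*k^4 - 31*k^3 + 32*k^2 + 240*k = (k + 3)*(k^4 - 5*k^3 - 16*k^2 + 80*k) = (k - 4)*(k + 3)*(k^3 - k^2 - 20*k) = (k - 5)*(k - 4)*(k + 3)*(k^2 + 4*k) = k*(k - 5)*(k - 4)*(k + 3)*(k + 4)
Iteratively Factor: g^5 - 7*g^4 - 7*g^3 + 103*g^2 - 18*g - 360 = (g + 2)*(g^4 - 9*g^3 + 11*g^2 + 81*g - 180) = (g + 2)*(g + 3)*(g^3 - 12*g^2 + 47*g - 60) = (g - 4)*(g + 2)*(g + 3)*(g^2 - 8*g + 15) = (g - 5)*(g - 4)*(g + 2)*(g + 3)*(g - 3)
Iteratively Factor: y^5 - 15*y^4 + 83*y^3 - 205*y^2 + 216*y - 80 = (y - 4)*(y^4 - 11*y^3 + 39*y^2 - 49*y + 20) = (y - 4)*(y - 1)*(y^3 - 10*y^2 + 29*y - 20) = (y - 5)*(y - 4)*(y - 1)*(y^2 - 5*y + 4) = (y - 5)*(y - 4)^2*(y - 1)*(y - 1)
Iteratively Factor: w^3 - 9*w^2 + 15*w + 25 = (w + 1)*(w^2 - 10*w + 25) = (w - 5)*(w + 1)*(w - 5)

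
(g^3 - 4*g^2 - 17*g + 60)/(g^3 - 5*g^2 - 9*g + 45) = (g + 4)/(g + 3)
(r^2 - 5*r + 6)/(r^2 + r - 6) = (r - 3)/(r + 3)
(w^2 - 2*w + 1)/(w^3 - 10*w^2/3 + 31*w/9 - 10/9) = 9*(w - 1)/(9*w^2 - 21*w + 10)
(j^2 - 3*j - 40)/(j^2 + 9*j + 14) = (j^2 - 3*j - 40)/(j^2 + 9*j + 14)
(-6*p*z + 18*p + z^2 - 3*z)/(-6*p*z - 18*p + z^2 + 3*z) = (z - 3)/(z + 3)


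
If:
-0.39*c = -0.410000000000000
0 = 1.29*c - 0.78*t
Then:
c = 1.05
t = 1.74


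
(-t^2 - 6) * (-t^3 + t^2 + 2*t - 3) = t^5 - t^4 + 4*t^3 - 3*t^2 - 12*t + 18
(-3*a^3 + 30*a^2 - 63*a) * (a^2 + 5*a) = -3*a^5 + 15*a^4 + 87*a^3 - 315*a^2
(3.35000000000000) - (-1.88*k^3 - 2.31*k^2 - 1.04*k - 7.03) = 1.88*k^3 + 2.31*k^2 + 1.04*k + 10.38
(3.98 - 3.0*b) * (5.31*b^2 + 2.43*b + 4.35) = -15.93*b^3 + 13.8438*b^2 - 3.3786*b + 17.313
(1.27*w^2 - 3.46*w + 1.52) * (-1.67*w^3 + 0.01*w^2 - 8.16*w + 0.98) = -2.1209*w^5 + 5.7909*w^4 - 12.9362*w^3 + 29.4934*w^2 - 15.794*w + 1.4896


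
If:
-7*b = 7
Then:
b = -1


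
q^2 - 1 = (q - 1)*(q + 1)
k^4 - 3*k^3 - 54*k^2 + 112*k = k*(k - 8)*(k - 2)*(k + 7)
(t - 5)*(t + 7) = t^2 + 2*t - 35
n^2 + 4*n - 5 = (n - 1)*(n + 5)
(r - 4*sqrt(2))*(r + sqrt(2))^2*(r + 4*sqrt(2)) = r^4 + 2*sqrt(2)*r^3 - 30*r^2 - 64*sqrt(2)*r - 64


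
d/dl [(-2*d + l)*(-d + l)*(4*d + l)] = -10*d^2 + 2*d*l + 3*l^2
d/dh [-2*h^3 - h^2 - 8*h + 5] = -6*h^2 - 2*h - 8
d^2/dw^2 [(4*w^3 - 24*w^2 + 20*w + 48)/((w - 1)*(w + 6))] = 48*(11*w^3 - 27*w^2 + 63*w + 51)/(w^6 + 15*w^5 + 57*w^4 - 55*w^3 - 342*w^2 + 540*w - 216)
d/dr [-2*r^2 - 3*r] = -4*r - 3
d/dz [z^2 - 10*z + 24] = 2*z - 10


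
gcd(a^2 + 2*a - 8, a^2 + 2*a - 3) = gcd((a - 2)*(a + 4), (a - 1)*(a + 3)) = 1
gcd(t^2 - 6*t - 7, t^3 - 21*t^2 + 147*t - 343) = t - 7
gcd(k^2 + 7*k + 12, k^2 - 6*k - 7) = 1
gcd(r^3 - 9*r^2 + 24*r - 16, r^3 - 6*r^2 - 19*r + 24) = r - 1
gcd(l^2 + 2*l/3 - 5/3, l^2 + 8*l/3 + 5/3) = l + 5/3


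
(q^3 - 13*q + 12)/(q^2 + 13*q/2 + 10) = 2*(q^2 - 4*q + 3)/(2*q + 5)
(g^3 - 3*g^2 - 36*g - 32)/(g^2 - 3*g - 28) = (g^2 - 7*g - 8)/(g - 7)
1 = 1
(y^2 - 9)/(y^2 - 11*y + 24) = (y + 3)/(y - 8)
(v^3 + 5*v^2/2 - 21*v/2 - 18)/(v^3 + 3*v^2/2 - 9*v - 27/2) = (v + 4)/(v + 3)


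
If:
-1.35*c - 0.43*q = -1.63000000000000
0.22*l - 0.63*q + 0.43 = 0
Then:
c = 1.20740740740741 - 0.318518518518519*q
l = 2.86363636363636*q - 1.95454545454545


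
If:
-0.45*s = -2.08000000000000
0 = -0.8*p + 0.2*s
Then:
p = 1.16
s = 4.62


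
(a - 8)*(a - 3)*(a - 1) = a^3 - 12*a^2 + 35*a - 24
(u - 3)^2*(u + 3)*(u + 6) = u^4 + 3*u^3 - 27*u^2 - 27*u + 162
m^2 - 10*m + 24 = (m - 6)*(m - 4)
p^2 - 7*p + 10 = (p - 5)*(p - 2)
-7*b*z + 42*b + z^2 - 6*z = (-7*b + z)*(z - 6)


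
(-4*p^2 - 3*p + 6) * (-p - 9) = 4*p^3 + 39*p^2 + 21*p - 54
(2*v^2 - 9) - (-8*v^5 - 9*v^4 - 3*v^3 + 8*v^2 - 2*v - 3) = 8*v^5 + 9*v^4 + 3*v^3 - 6*v^2 + 2*v - 6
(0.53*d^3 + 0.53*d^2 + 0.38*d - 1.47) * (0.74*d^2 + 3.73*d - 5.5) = 0.3922*d^5 + 2.3691*d^4 - 0.6569*d^3 - 2.5854*d^2 - 7.5731*d + 8.085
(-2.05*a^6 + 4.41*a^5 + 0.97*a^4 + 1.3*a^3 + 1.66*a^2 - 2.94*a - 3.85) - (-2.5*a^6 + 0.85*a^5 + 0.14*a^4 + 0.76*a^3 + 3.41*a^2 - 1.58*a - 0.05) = 0.45*a^6 + 3.56*a^5 + 0.83*a^4 + 0.54*a^3 - 1.75*a^2 - 1.36*a - 3.8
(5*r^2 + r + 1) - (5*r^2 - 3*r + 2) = 4*r - 1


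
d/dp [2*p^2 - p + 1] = 4*p - 1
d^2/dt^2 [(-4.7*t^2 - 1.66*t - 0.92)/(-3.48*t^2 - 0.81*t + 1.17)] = (5.6843418860808e-14*t^4 + 13.709808*t^3 + 181.668528*t^2 + 56.112912*t + 24.712992)/(42.144192*t^6 + 29.428272*t^5 - 35.65782*t^4 - 19.256535*t^3 + 11.988405*t^2 + 3.326427*t - 1.601613)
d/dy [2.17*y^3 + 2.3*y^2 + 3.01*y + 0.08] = 6.51*y^2 + 4.6*y + 3.01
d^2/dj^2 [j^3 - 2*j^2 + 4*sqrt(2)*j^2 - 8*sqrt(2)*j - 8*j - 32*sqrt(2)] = 6*j - 4 + 8*sqrt(2)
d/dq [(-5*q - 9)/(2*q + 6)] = -3/(q^2 + 6*q + 9)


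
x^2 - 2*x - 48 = (x - 8)*(x + 6)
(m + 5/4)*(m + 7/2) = m^2 + 19*m/4 + 35/8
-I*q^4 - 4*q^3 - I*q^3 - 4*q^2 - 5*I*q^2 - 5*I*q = q*(q - 5*I)*(q + I)*(-I*q - I)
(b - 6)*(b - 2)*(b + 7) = b^3 - b^2 - 44*b + 84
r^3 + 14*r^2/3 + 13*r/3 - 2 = (r - 1/3)*(r + 2)*(r + 3)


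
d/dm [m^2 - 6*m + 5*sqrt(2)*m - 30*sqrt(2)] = 2*m - 6 + 5*sqrt(2)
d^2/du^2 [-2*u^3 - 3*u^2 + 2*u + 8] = -12*u - 6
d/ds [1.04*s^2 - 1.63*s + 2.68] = 2.08*s - 1.63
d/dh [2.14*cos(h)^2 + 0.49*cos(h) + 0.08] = -(4.28*cos(h) + 0.49)*sin(h)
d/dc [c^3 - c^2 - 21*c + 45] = 3*c^2 - 2*c - 21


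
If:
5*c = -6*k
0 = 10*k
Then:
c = 0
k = 0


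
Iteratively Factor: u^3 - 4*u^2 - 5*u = (u + 1)*(u^2 - 5*u) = (u - 5)*(u + 1)*(u)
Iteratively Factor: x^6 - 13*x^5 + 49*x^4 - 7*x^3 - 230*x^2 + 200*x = (x + 2)*(x^5 - 15*x^4 + 79*x^3 - 165*x^2 + 100*x) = (x - 1)*(x + 2)*(x^4 - 14*x^3 + 65*x^2 - 100*x) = (x - 4)*(x - 1)*(x + 2)*(x^3 - 10*x^2 + 25*x) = (x - 5)*(x - 4)*(x - 1)*(x + 2)*(x^2 - 5*x) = x*(x - 5)*(x - 4)*(x - 1)*(x + 2)*(x - 5)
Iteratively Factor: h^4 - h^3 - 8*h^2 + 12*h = (h)*(h^3 - h^2 - 8*h + 12) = h*(h + 3)*(h^2 - 4*h + 4) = h*(h - 2)*(h + 3)*(h - 2)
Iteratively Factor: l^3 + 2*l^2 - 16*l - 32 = (l + 2)*(l^2 - 16) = (l - 4)*(l + 2)*(l + 4)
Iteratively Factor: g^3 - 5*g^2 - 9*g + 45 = (g - 5)*(g^2 - 9) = (g - 5)*(g - 3)*(g + 3)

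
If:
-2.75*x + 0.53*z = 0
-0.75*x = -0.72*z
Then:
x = 0.00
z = 0.00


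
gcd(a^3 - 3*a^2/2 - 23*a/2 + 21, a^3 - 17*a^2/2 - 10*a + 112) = a + 7/2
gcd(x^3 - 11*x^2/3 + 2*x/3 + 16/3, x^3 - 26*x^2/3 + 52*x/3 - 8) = x - 2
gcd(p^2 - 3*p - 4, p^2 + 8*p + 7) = p + 1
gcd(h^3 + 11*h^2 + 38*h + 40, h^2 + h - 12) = h + 4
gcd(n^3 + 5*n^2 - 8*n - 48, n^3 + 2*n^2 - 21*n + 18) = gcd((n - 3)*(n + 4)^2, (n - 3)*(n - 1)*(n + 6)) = n - 3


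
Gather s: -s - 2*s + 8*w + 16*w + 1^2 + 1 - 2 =-3*s + 24*w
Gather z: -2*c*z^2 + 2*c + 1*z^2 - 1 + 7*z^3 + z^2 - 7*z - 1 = 2*c + 7*z^3 + z^2*(2 - 2*c) - 7*z - 2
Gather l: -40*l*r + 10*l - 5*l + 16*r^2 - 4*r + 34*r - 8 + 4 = l*(5 - 40*r) + 16*r^2 + 30*r - 4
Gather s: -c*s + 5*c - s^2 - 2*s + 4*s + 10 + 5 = 5*c - s^2 + s*(2 - c) + 15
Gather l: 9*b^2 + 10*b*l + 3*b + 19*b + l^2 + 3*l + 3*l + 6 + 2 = 9*b^2 + 22*b + l^2 + l*(10*b + 6) + 8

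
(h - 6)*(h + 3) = h^2 - 3*h - 18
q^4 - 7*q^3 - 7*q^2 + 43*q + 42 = (q - 7)*(q - 3)*(q + 1)*(q + 2)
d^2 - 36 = (d - 6)*(d + 6)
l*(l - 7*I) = l^2 - 7*I*l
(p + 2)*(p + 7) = p^2 + 9*p + 14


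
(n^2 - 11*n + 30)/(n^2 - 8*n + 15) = (n - 6)/(n - 3)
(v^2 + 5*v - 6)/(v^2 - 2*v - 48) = (v - 1)/(v - 8)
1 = 1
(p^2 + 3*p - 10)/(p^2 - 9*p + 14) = (p + 5)/(p - 7)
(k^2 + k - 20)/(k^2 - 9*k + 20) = (k + 5)/(k - 5)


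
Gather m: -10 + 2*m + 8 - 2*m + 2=0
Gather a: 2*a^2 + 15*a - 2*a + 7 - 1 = 2*a^2 + 13*a + 6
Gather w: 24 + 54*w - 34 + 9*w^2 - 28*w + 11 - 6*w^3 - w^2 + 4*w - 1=-6*w^3 + 8*w^2 + 30*w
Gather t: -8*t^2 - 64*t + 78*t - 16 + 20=-8*t^2 + 14*t + 4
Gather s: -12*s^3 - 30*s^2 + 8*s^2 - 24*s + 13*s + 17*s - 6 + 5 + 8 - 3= -12*s^3 - 22*s^2 + 6*s + 4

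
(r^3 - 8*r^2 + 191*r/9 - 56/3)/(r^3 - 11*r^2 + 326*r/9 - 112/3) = (r - 3)/(r - 6)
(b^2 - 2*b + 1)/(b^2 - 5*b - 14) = (-b^2 + 2*b - 1)/(-b^2 + 5*b + 14)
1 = 1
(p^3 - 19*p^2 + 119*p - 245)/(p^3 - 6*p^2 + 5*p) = (p^2 - 14*p + 49)/(p*(p - 1))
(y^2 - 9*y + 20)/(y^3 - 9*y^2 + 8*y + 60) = (y - 4)/(y^2 - 4*y - 12)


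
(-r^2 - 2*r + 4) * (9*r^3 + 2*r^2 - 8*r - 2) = -9*r^5 - 20*r^4 + 40*r^3 + 26*r^2 - 28*r - 8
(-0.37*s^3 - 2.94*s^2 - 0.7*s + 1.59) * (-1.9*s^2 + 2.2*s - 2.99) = 0.703*s^5 + 4.772*s^4 - 4.0317*s^3 + 4.2296*s^2 + 5.591*s - 4.7541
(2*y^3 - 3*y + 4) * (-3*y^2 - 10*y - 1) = -6*y^5 - 20*y^4 + 7*y^3 + 18*y^2 - 37*y - 4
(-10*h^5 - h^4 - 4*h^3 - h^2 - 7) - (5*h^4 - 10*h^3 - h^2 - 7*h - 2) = -10*h^5 - 6*h^4 + 6*h^3 + 7*h - 5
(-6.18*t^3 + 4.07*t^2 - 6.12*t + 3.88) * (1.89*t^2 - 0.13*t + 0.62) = -11.6802*t^5 + 8.4957*t^4 - 15.9275*t^3 + 10.6522*t^2 - 4.2988*t + 2.4056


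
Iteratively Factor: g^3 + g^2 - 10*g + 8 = (g + 4)*(g^2 - 3*g + 2) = (g - 2)*(g + 4)*(g - 1)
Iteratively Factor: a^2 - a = (a - 1)*(a)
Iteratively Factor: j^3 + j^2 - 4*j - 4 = (j - 2)*(j^2 + 3*j + 2) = (j - 2)*(j + 1)*(j + 2)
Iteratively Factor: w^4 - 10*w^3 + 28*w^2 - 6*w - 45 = (w - 3)*(w^3 - 7*w^2 + 7*w + 15) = (w - 5)*(w - 3)*(w^2 - 2*w - 3) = (w - 5)*(w - 3)^2*(w + 1)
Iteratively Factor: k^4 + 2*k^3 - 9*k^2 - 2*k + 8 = (k + 4)*(k^3 - 2*k^2 - k + 2) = (k - 2)*(k + 4)*(k^2 - 1) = (k - 2)*(k - 1)*(k + 4)*(k + 1)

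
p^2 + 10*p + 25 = (p + 5)^2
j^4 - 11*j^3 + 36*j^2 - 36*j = j*(j - 6)*(j - 3)*(j - 2)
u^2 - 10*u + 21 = (u - 7)*(u - 3)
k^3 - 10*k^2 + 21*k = k*(k - 7)*(k - 3)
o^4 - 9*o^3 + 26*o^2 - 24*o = o*(o - 4)*(o - 3)*(o - 2)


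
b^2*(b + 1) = b^3 + b^2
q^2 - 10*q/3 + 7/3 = (q - 7/3)*(q - 1)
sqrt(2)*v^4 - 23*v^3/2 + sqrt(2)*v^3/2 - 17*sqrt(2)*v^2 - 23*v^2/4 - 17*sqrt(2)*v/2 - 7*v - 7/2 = (v + 1/2)*(v - 7*sqrt(2))*(v + sqrt(2))*(sqrt(2)*v + 1/2)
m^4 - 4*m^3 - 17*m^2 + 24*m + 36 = (m - 6)*(m - 2)*(m + 1)*(m + 3)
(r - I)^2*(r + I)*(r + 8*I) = r^4 + 7*I*r^3 + 9*r^2 + 7*I*r + 8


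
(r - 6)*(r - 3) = r^2 - 9*r + 18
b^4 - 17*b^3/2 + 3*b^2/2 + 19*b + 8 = (b - 8)*(b - 2)*(sqrt(2)*b/2 + sqrt(2)/2)*(sqrt(2)*b + sqrt(2)/2)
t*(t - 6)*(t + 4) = t^3 - 2*t^2 - 24*t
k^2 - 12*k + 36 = (k - 6)^2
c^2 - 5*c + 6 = (c - 3)*(c - 2)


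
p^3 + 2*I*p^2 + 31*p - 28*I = (p - 4*I)*(p - I)*(p + 7*I)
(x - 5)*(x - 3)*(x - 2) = x^3 - 10*x^2 + 31*x - 30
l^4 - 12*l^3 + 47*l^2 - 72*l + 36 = (l - 6)*(l - 3)*(l - 2)*(l - 1)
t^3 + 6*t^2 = t^2*(t + 6)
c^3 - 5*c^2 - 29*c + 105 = (c - 7)*(c - 3)*(c + 5)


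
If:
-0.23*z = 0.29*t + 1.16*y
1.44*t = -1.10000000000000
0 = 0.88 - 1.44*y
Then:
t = -0.76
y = 0.61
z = -2.12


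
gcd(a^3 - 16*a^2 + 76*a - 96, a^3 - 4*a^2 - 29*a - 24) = a - 8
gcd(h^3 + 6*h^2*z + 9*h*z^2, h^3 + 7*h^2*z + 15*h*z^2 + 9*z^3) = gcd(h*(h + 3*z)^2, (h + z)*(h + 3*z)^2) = h^2 + 6*h*z + 9*z^2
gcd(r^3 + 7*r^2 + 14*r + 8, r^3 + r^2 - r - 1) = r + 1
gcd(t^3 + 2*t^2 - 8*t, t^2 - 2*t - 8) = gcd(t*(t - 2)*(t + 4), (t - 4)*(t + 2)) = 1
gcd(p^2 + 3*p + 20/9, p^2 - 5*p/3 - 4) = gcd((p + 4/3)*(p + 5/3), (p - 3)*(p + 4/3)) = p + 4/3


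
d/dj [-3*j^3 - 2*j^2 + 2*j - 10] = -9*j^2 - 4*j + 2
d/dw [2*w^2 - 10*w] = 4*w - 10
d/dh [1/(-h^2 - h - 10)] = (2*h + 1)/(h^2 + h + 10)^2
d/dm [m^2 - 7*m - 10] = 2*m - 7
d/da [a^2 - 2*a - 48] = 2*a - 2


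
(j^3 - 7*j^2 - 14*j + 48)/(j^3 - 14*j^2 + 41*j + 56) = (j^2 + j - 6)/(j^2 - 6*j - 7)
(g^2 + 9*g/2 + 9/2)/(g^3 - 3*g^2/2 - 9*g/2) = (g + 3)/(g*(g - 3))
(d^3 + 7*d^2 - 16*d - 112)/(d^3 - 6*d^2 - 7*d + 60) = (d^2 + 11*d + 28)/(d^2 - 2*d - 15)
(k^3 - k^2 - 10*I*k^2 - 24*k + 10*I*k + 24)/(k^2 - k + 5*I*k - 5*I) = (k^2 - 10*I*k - 24)/(k + 5*I)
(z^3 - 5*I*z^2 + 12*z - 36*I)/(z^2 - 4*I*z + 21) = (z^2 - 8*I*z - 12)/(z - 7*I)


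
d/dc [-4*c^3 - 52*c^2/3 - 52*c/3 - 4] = -12*c^2 - 104*c/3 - 52/3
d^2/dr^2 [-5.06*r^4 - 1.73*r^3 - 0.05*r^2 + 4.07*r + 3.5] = -60.72*r^2 - 10.38*r - 0.1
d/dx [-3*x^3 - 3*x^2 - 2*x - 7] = -9*x^2 - 6*x - 2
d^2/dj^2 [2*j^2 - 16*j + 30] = 4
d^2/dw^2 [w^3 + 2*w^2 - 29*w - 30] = 6*w + 4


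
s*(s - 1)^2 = s^3 - 2*s^2 + s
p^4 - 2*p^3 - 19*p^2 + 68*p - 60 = (p - 3)*(p - 2)^2*(p + 5)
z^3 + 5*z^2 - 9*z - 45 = (z - 3)*(z + 3)*(z + 5)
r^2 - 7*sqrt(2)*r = r*(r - 7*sqrt(2))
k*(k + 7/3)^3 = k^4 + 7*k^3 + 49*k^2/3 + 343*k/27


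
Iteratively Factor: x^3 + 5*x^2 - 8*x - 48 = (x + 4)*(x^2 + x - 12) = (x + 4)^2*(x - 3)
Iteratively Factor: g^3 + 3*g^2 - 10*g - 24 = (g + 4)*(g^2 - g - 6) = (g + 2)*(g + 4)*(g - 3)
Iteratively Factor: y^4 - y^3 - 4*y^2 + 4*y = (y - 2)*(y^3 + y^2 - 2*y) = y*(y - 2)*(y^2 + y - 2) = y*(y - 2)*(y + 2)*(y - 1)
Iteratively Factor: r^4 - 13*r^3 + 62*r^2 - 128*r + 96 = (r - 4)*(r^3 - 9*r^2 + 26*r - 24) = (r - 4)^2*(r^2 - 5*r + 6) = (r - 4)^2*(r - 2)*(r - 3)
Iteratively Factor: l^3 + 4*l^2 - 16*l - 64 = (l + 4)*(l^2 - 16) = (l + 4)^2*(l - 4)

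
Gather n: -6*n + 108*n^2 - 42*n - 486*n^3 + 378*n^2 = -486*n^3 + 486*n^2 - 48*n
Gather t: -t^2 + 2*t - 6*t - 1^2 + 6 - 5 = -t^2 - 4*t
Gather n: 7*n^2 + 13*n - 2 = 7*n^2 + 13*n - 2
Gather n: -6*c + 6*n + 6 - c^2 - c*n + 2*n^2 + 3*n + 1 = -c^2 - 6*c + 2*n^2 + n*(9 - c) + 7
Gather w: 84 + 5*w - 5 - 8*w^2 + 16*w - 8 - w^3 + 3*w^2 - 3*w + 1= -w^3 - 5*w^2 + 18*w + 72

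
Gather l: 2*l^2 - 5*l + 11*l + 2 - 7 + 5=2*l^2 + 6*l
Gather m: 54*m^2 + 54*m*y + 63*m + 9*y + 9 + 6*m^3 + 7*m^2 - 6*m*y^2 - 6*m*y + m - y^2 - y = 6*m^3 + 61*m^2 + m*(-6*y^2 + 48*y + 64) - y^2 + 8*y + 9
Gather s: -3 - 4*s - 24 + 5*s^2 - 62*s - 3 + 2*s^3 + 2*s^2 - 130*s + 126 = 2*s^3 + 7*s^2 - 196*s + 96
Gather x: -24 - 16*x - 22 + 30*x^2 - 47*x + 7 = 30*x^2 - 63*x - 39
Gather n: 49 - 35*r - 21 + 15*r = 28 - 20*r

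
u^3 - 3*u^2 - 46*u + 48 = (u - 8)*(u - 1)*(u + 6)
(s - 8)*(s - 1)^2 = s^3 - 10*s^2 + 17*s - 8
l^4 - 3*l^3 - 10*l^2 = l^2*(l - 5)*(l + 2)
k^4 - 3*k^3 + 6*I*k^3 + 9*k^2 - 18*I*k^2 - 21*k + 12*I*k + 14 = (k - 2)*(k - 1)*(k - I)*(k + 7*I)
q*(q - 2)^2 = q^3 - 4*q^2 + 4*q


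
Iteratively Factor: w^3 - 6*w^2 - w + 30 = (w - 3)*(w^2 - 3*w - 10) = (w - 5)*(w - 3)*(w + 2)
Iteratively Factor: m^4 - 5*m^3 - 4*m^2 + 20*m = (m)*(m^3 - 5*m^2 - 4*m + 20) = m*(m + 2)*(m^2 - 7*m + 10) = m*(m - 5)*(m + 2)*(m - 2)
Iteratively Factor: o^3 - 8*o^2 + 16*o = (o - 4)*(o^2 - 4*o) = o*(o - 4)*(o - 4)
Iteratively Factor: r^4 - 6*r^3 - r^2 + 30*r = (r - 5)*(r^3 - r^2 - 6*r) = (r - 5)*(r + 2)*(r^2 - 3*r) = (r - 5)*(r - 3)*(r + 2)*(r)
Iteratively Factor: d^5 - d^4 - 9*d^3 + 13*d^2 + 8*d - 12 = (d - 2)*(d^4 + d^3 - 7*d^2 - d + 6) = (d - 2)*(d + 1)*(d^3 - 7*d + 6) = (d - 2)*(d - 1)*(d + 1)*(d^2 + d - 6) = (d - 2)^2*(d - 1)*(d + 1)*(d + 3)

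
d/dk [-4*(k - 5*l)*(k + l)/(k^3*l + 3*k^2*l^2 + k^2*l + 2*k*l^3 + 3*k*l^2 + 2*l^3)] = 4*(k^2 - 10*k*l - 10*l^2 - 7*l)/(l*(k^4 + 4*k^3*l + 2*k^3 + 4*k^2*l^2 + 8*k^2*l + k^2 + 8*k*l^2 + 4*k*l + 4*l^2))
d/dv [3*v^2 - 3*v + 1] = 6*v - 3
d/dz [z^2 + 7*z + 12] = 2*z + 7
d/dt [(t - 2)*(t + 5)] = 2*t + 3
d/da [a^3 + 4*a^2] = a*(3*a + 8)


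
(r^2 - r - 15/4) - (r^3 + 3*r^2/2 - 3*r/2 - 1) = -r^3 - r^2/2 + r/2 - 11/4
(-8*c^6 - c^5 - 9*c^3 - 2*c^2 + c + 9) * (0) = 0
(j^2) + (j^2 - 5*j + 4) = 2*j^2 - 5*j + 4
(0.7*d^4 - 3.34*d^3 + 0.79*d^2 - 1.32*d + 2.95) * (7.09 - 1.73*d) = -1.211*d^5 + 10.7412*d^4 - 25.0473*d^3 + 7.8847*d^2 - 14.4623*d + 20.9155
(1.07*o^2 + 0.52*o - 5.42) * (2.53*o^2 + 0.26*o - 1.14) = 2.7071*o^4 + 1.5938*o^3 - 14.7972*o^2 - 2.002*o + 6.1788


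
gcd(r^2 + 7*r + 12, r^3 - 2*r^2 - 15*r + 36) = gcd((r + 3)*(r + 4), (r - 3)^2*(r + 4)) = r + 4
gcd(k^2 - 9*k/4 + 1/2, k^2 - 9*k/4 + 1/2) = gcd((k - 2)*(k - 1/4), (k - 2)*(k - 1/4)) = k^2 - 9*k/4 + 1/2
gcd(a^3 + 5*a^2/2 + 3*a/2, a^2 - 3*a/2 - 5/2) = a + 1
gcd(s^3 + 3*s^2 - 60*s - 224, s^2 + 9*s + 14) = s + 7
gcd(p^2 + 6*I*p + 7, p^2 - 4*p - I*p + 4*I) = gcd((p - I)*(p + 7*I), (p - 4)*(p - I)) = p - I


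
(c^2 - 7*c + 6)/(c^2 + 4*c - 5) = (c - 6)/(c + 5)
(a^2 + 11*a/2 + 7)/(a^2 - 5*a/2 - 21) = (a + 2)/(a - 6)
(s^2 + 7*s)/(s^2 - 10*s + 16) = s*(s + 7)/(s^2 - 10*s + 16)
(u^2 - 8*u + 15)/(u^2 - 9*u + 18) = (u - 5)/(u - 6)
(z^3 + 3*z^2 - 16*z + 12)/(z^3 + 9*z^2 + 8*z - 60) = (z - 1)/(z + 5)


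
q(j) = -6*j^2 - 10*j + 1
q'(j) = -12*j - 10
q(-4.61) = -80.41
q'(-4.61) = 45.32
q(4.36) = -156.66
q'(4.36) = -62.32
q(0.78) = -10.45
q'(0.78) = -19.36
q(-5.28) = -113.47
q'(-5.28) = 53.36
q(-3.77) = -46.58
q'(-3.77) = 35.24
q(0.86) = -12.04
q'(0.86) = -20.32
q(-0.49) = 4.46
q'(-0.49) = -4.12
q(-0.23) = 2.98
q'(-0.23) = -7.24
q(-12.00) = -743.00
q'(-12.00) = 134.00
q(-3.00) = -23.00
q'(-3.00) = 26.00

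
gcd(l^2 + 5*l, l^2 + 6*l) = l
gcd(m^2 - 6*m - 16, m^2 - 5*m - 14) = m + 2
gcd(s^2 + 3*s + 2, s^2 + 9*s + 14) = s + 2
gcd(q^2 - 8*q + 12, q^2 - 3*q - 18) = q - 6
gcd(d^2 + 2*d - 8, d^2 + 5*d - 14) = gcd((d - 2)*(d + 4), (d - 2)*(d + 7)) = d - 2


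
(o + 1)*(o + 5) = o^2 + 6*o + 5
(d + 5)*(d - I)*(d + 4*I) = d^3 + 5*d^2 + 3*I*d^2 + 4*d + 15*I*d + 20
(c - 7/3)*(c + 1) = c^2 - 4*c/3 - 7/3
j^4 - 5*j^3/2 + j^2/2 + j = j*(j - 2)*(j - 1)*(j + 1/2)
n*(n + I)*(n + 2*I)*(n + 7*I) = n^4 + 10*I*n^3 - 23*n^2 - 14*I*n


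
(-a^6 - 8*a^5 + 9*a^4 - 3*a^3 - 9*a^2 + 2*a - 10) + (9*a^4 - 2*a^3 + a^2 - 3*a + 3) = -a^6 - 8*a^5 + 18*a^4 - 5*a^3 - 8*a^2 - a - 7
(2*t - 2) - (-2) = 2*t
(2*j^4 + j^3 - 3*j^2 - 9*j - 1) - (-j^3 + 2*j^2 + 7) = 2*j^4 + 2*j^3 - 5*j^2 - 9*j - 8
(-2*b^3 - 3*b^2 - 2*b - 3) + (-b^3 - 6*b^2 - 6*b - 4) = -3*b^3 - 9*b^2 - 8*b - 7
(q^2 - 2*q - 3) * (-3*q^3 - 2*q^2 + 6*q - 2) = -3*q^5 + 4*q^4 + 19*q^3 - 8*q^2 - 14*q + 6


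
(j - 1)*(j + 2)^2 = j^3 + 3*j^2 - 4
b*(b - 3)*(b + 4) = b^3 + b^2 - 12*b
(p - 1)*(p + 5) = p^2 + 4*p - 5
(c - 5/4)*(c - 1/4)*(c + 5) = c^3 + 7*c^2/2 - 115*c/16 + 25/16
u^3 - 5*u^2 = u^2*(u - 5)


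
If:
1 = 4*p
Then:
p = 1/4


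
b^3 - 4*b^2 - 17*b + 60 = (b - 5)*(b - 3)*(b + 4)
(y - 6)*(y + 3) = y^2 - 3*y - 18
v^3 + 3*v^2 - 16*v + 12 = (v - 2)*(v - 1)*(v + 6)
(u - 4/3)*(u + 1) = u^2 - u/3 - 4/3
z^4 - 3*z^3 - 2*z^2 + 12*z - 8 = (z - 2)^2*(z - 1)*(z + 2)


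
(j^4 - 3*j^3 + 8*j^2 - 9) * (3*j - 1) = 3*j^5 - 10*j^4 + 27*j^3 - 8*j^2 - 27*j + 9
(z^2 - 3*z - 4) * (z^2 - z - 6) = z^4 - 4*z^3 - 7*z^2 + 22*z + 24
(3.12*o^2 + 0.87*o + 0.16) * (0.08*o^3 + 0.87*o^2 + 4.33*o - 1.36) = 0.2496*o^5 + 2.784*o^4 + 14.2793*o^3 - 0.336900000000001*o^2 - 0.4904*o - 0.2176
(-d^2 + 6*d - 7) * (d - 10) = -d^3 + 16*d^2 - 67*d + 70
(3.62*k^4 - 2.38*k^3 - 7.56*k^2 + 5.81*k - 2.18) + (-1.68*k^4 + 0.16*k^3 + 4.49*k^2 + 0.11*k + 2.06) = 1.94*k^4 - 2.22*k^3 - 3.07*k^2 + 5.92*k - 0.12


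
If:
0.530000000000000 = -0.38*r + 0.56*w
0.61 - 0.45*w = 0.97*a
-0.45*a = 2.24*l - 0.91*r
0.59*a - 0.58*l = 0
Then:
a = 0.10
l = 0.10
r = 0.29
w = 1.15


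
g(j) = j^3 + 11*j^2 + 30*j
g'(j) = 3*j^2 + 22*j + 30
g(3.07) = 224.71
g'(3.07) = 125.81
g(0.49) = 17.46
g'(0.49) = 41.50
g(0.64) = 23.97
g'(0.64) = 45.31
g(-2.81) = -19.63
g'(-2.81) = -8.13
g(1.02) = 43.11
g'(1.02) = 55.56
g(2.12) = 122.57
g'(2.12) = 90.12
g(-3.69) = -11.17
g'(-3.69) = -10.33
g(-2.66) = -20.79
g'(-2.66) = -7.29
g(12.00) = 3672.00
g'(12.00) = 726.00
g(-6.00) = 0.00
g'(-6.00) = 6.00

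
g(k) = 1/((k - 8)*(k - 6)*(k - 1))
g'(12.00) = 0.00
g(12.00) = 0.00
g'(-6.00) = 0.00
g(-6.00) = 0.00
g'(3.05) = 0.00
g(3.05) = 0.03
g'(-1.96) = -0.00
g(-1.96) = -0.00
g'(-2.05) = -0.00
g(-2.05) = -0.00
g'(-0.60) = -0.01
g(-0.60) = -0.01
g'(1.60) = -0.08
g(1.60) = 0.06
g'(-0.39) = -0.01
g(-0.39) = -0.01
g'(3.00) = 0.00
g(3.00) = 0.03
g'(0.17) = -0.04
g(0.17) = -0.03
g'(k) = -1/((k - 8)*(k - 6)*(k - 1)^2) - 1/((k - 8)*(k - 6)^2*(k - 1)) - 1/((k - 8)^2*(k - 6)*(k - 1))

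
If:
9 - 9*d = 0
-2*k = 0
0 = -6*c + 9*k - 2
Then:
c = -1/3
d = 1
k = 0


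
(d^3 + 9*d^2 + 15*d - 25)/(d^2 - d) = d + 10 + 25/d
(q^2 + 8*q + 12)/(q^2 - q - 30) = (q^2 + 8*q + 12)/(q^2 - q - 30)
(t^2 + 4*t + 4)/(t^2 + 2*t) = (t + 2)/t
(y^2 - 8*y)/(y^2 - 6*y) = (y - 8)/(y - 6)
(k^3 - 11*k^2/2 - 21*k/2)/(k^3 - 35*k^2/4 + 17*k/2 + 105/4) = 2*k*(2*k + 3)/(4*k^2 - 7*k - 15)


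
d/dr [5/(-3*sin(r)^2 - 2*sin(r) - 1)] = 10*(3*sin(r) + 1)*cos(r)/(3*sin(r)^2 + 2*sin(r) + 1)^2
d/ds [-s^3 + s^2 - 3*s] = -3*s^2 + 2*s - 3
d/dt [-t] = -1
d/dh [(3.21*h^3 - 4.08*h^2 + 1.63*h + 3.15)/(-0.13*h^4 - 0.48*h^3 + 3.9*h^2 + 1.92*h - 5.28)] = (0.4173*h^6 - 1.0608*h^5 + 11.1963*h^4 + 15.5292*h^3 - 60.501*h^2 + 18.5148*h - 14.6544)/(0.0169*h^8 + 0.1248*h^7 - 0.7836*h^6 - 4.2432*h^5 + 14.7396*h^4 + 20.0448*h^3 - 37.4976*h^2 - 20.2752*h + 27.8784)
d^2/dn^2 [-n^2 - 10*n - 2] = -2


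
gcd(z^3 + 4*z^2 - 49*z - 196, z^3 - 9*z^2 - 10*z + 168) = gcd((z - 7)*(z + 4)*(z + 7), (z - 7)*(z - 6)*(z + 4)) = z^2 - 3*z - 28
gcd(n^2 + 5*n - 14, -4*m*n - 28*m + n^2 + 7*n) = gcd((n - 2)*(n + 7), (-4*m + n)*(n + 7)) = n + 7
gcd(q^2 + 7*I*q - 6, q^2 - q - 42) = 1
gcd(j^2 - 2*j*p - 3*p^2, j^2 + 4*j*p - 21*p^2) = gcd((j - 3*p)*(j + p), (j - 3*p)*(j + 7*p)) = -j + 3*p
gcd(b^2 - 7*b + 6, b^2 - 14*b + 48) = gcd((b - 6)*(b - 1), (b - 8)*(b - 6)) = b - 6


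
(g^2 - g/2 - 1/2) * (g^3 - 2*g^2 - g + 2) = g^5 - 5*g^4/2 - g^3/2 + 7*g^2/2 - g/2 - 1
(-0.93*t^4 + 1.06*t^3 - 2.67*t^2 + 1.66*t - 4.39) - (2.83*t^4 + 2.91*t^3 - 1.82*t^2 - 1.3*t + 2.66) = -3.76*t^4 - 1.85*t^3 - 0.85*t^2 + 2.96*t - 7.05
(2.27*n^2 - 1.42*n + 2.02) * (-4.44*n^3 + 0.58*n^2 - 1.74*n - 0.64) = -10.0788*n^5 + 7.6214*n^4 - 13.7422*n^3 + 2.1896*n^2 - 2.606*n - 1.2928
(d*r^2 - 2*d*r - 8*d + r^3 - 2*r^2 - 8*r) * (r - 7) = d*r^3 - 9*d*r^2 + 6*d*r + 56*d + r^4 - 9*r^3 + 6*r^2 + 56*r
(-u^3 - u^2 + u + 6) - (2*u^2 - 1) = -u^3 - 3*u^2 + u + 7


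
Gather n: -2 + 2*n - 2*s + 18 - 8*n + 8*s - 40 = -6*n + 6*s - 24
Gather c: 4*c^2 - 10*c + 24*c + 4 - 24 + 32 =4*c^2 + 14*c + 12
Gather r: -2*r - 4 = -2*r - 4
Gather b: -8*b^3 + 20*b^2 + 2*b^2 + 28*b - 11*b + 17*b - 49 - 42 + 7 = -8*b^3 + 22*b^2 + 34*b - 84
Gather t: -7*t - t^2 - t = -t^2 - 8*t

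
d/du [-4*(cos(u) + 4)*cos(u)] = 8*(cos(u) + 2)*sin(u)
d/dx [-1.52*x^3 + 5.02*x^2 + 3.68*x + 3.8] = -4.56*x^2 + 10.04*x + 3.68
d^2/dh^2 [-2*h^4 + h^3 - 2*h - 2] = 6*h*(1 - 4*h)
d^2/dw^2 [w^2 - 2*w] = 2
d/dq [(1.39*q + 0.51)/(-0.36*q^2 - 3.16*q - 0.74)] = (0.5004*q^2 + 0.3672*q + 0.583)/(0.1296*q^4 + 2.2752*q^3 + 10.5184*q^2 + 4.6768*q + 0.5476)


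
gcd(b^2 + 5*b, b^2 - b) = b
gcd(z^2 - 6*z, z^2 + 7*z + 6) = 1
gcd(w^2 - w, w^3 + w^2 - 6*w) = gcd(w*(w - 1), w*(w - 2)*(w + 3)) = w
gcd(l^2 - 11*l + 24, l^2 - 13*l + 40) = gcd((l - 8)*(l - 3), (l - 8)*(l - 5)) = l - 8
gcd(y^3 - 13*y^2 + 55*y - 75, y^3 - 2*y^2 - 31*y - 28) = 1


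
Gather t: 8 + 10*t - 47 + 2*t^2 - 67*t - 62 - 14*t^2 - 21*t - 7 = -12*t^2 - 78*t - 108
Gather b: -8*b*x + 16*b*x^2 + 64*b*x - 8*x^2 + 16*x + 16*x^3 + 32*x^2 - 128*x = b*(16*x^2 + 56*x) + 16*x^3 + 24*x^2 - 112*x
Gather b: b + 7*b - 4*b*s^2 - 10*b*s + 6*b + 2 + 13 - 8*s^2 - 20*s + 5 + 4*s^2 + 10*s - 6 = b*(-4*s^2 - 10*s + 14) - 4*s^2 - 10*s + 14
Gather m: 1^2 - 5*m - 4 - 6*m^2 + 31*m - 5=-6*m^2 + 26*m - 8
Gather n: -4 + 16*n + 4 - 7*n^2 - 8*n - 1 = -7*n^2 + 8*n - 1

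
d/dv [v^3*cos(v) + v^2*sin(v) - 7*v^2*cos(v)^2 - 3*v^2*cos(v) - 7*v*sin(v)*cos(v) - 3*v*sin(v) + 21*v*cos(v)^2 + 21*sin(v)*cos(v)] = -v^3*sin(v) + 3*v^2*sin(v) + 7*v^2*sin(2*v) + 4*v^2*cos(v) + 2*v*sin(v) - 21*v*sin(2*v) - 9*v*cos(v) - 14*v*cos(2*v) - 7*v - 3*sin(v) - 7*sin(2*v)/2 + 63*cos(2*v)/2 + 21/2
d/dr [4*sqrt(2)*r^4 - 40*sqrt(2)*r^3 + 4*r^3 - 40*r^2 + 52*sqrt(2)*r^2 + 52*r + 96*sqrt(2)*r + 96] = 16*sqrt(2)*r^3 - 120*sqrt(2)*r^2 + 12*r^2 - 80*r + 104*sqrt(2)*r + 52 + 96*sqrt(2)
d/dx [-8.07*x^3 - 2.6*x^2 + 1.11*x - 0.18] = -24.21*x^2 - 5.2*x + 1.11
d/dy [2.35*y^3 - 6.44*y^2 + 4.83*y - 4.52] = 7.05*y^2 - 12.88*y + 4.83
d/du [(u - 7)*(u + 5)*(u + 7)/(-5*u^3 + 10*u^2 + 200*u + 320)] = (7*u^4 - 18*u^3 - 245*u^2 + 1620*u + 6664)/(5*(u^6 - 4*u^5 - 76*u^4 + 32*u^3 + 1856*u^2 + 5120*u + 4096))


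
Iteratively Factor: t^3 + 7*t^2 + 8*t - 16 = (t + 4)*(t^2 + 3*t - 4) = (t - 1)*(t + 4)*(t + 4)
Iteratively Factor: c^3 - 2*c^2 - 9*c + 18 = (c + 3)*(c^2 - 5*c + 6) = (c - 3)*(c + 3)*(c - 2)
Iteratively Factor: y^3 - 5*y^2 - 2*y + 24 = (y - 3)*(y^2 - 2*y - 8) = (y - 3)*(y + 2)*(y - 4)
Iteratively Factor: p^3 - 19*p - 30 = (p + 3)*(p^2 - 3*p - 10) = (p + 2)*(p + 3)*(p - 5)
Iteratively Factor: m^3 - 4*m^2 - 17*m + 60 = (m + 4)*(m^2 - 8*m + 15) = (m - 5)*(m + 4)*(m - 3)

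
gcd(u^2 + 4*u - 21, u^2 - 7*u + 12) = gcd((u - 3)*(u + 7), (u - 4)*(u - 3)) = u - 3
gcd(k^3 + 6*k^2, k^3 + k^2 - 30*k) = k^2 + 6*k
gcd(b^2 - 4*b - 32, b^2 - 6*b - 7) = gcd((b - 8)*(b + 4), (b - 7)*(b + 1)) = 1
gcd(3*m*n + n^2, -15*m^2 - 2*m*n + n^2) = 3*m + n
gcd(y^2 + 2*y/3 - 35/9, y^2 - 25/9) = y - 5/3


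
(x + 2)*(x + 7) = x^2 + 9*x + 14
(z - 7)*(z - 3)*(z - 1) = z^3 - 11*z^2 + 31*z - 21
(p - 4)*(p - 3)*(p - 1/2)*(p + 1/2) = p^4 - 7*p^3 + 47*p^2/4 + 7*p/4 - 3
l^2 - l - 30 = (l - 6)*(l + 5)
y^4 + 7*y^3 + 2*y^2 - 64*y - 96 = (y - 3)*(y + 2)*(y + 4)^2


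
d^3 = d^3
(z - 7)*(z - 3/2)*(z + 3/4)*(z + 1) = z^4 - 27*z^3/4 - 29*z^2/8 + 12*z + 63/8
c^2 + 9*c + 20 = (c + 4)*(c + 5)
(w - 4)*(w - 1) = w^2 - 5*w + 4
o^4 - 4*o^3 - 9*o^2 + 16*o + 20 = (o - 5)*(o - 2)*(o + 1)*(o + 2)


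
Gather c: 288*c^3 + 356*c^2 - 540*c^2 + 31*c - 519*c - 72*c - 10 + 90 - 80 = 288*c^3 - 184*c^2 - 560*c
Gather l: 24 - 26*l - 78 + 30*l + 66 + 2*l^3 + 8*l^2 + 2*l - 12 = 2*l^3 + 8*l^2 + 6*l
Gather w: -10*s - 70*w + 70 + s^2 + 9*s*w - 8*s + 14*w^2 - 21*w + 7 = s^2 - 18*s + 14*w^2 + w*(9*s - 91) + 77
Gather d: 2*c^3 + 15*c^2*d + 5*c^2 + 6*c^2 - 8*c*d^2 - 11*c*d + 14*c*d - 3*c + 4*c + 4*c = 2*c^3 + 11*c^2 - 8*c*d^2 + 5*c + d*(15*c^2 + 3*c)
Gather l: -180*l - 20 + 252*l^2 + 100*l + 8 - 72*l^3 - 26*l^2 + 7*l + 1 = -72*l^3 + 226*l^2 - 73*l - 11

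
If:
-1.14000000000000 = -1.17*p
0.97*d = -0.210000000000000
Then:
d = -0.22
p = 0.97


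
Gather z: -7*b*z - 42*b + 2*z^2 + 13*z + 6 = -42*b + 2*z^2 + z*(13 - 7*b) + 6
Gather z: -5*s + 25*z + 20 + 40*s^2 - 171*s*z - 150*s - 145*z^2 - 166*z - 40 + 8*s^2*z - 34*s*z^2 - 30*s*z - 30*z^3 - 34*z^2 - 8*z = 40*s^2 - 155*s - 30*z^3 + z^2*(-34*s - 179) + z*(8*s^2 - 201*s - 149) - 20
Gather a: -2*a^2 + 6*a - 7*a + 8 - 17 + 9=-2*a^2 - a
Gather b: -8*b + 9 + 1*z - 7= -8*b + z + 2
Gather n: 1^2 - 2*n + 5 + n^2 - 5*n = n^2 - 7*n + 6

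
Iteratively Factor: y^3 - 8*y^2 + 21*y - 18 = (y - 3)*(y^2 - 5*y + 6) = (y - 3)*(y - 2)*(y - 3)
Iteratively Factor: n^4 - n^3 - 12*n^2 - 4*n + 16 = (n - 4)*(n^3 + 3*n^2 - 4) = (n - 4)*(n + 2)*(n^2 + n - 2) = (n - 4)*(n + 2)^2*(n - 1)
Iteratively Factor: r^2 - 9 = (r - 3)*(r + 3)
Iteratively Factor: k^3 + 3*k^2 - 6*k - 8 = (k - 2)*(k^2 + 5*k + 4) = (k - 2)*(k + 4)*(k + 1)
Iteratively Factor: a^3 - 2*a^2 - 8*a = (a - 4)*(a^2 + 2*a) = a*(a - 4)*(a + 2)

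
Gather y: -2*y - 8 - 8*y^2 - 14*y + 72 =-8*y^2 - 16*y + 64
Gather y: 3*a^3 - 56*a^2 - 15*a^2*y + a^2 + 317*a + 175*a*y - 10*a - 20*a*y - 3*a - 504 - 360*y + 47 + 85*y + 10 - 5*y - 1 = 3*a^3 - 55*a^2 + 304*a + y*(-15*a^2 + 155*a - 280) - 448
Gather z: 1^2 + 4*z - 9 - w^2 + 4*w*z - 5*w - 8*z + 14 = -w^2 - 5*w + z*(4*w - 4) + 6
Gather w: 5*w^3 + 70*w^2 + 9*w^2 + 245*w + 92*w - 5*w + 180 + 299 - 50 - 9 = 5*w^3 + 79*w^2 + 332*w + 420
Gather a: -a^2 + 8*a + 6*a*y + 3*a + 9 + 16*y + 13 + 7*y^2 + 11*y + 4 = -a^2 + a*(6*y + 11) + 7*y^2 + 27*y + 26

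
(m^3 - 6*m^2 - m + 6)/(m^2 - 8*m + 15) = (m^3 - 6*m^2 - m + 6)/(m^2 - 8*m + 15)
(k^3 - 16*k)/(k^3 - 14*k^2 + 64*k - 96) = k*(k + 4)/(k^2 - 10*k + 24)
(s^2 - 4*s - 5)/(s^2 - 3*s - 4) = (s - 5)/(s - 4)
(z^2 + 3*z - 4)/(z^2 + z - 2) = (z + 4)/(z + 2)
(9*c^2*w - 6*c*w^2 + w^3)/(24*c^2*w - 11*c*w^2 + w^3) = (-3*c + w)/(-8*c + w)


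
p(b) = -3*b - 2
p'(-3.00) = -3.00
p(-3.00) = 7.00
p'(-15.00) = -3.00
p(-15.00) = 43.00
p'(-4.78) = -3.00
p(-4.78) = 12.34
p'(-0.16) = -3.00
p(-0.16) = -1.52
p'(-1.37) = -3.00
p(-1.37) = 2.11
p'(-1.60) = -3.00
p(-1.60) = 2.80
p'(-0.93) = -3.00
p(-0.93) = 0.79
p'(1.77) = -3.00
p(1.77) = -7.31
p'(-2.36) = -3.00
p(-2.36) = 5.08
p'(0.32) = -3.00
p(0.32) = -2.96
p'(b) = -3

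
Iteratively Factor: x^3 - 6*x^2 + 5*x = (x - 1)*(x^2 - 5*x) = (x - 5)*(x - 1)*(x)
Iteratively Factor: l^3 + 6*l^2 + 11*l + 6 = (l + 3)*(l^2 + 3*l + 2) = (l + 1)*(l + 3)*(l + 2)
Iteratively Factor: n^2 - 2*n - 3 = (n + 1)*(n - 3)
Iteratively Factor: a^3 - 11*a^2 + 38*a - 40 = (a - 2)*(a^2 - 9*a + 20) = (a - 5)*(a - 2)*(a - 4)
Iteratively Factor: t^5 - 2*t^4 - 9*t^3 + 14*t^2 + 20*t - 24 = (t - 2)*(t^4 - 9*t^2 - 4*t + 12) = (t - 3)*(t - 2)*(t^3 + 3*t^2 - 4) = (t - 3)*(t - 2)*(t + 2)*(t^2 + t - 2) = (t - 3)*(t - 2)*(t + 2)^2*(t - 1)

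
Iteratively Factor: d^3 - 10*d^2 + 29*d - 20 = (d - 5)*(d^2 - 5*d + 4) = (d - 5)*(d - 4)*(d - 1)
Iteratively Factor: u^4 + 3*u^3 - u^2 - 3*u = (u + 3)*(u^3 - u) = u*(u + 3)*(u^2 - 1) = u*(u + 1)*(u + 3)*(u - 1)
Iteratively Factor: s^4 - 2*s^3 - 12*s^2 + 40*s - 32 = (s + 4)*(s^3 - 6*s^2 + 12*s - 8) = (s - 2)*(s + 4)*(s^2 - 4*s + 4) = (s - 2)^2*(s + 4)*(s - 2)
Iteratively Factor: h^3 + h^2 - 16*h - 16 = (h + 4)*(h^2 - 3*h - 4) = (h - 4)*(h + 4)*(h + 1)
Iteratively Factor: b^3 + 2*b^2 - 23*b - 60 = (b + 3)*(b^2 - b - 20) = (b - 5)*(b + 3)*(b + 4)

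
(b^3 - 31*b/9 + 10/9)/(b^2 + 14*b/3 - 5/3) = (3*b^2 + b - 10)/(3*(b + 5))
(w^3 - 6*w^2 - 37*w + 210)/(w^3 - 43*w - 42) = (w - 5)/(w + 1)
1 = 1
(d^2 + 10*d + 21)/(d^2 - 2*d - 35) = (d^2 + 10*d + 21)/(d^2 - 2*d - 35)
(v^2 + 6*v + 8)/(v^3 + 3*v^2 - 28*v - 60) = (v + 4)/(v^2 + v - 30)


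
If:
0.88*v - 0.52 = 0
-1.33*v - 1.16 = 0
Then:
No Solution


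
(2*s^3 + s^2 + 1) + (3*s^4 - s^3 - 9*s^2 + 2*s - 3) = 3*s^4 + s^3 - 8*s^2 + 2*s - 2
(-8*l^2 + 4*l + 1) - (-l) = -8*l^2 + 5*l + 1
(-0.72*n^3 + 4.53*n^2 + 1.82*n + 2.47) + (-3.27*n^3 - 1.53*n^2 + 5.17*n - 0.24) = -3.99*n^3 + 3.0*n^2 + 6.99*n + 2.23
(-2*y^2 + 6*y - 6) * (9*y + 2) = -18*y^3 + 50*y^2 - 42*y - 12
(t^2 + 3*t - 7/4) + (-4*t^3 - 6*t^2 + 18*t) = -4*t^3 - 5*t^2 + 21*t - 7/4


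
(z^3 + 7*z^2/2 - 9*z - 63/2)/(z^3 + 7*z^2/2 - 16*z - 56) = (z^2 - 9)/(z^2 - 16)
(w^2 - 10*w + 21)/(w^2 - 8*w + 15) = (w - 7)/(w - 5)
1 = 1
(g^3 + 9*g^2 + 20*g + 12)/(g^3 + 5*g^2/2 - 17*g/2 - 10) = 2*(g^2 + 8*g + 12)/(2*g^2 + 3*g - 20)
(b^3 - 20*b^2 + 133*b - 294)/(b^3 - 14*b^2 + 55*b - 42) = (b - 7)/(b - 1)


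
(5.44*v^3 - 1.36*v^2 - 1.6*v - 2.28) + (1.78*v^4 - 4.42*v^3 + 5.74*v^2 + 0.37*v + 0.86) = 1.78*v^4 + 1.02*v^3 + 4.38*v^2 - 1.23*v - 1.42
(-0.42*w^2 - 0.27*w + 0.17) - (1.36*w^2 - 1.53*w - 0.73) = -1.78*w^2 + 1.26*w + 0.9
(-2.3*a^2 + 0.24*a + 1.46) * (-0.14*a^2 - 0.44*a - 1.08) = 0.322*a^4 + 0.9784*a^3 + 2.174*a^2 - 0.9016*a - 1.5768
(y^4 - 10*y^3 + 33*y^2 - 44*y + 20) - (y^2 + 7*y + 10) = y^4 - 10*y^3 + 32*y^2 - 51*y + 10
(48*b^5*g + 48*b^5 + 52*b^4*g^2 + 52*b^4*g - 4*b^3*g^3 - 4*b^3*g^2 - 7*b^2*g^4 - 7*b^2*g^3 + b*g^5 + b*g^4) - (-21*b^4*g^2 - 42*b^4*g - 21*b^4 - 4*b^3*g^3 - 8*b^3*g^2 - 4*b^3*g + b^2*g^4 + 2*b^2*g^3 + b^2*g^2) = 48*b^5*g + 48*b^5 + 73*b^4*g^2 + 94*b^4*g + 21*b^4 + 4*b^3*g^2 + 4*b^3*g - 8*b^2*g^4 - 9*b^2*g^3 - b^2*g^2 + b*g^5 + b*g^4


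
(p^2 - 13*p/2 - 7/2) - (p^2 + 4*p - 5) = 3/2 - 21*p/2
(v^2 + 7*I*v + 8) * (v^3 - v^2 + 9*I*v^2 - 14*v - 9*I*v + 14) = v^5 - v^4 + 16*I*v^4 - 69*v^3 - 16*I*v^3 + 69*v^2 - 26*I*v^2 - 112*v + 26*I*v + 112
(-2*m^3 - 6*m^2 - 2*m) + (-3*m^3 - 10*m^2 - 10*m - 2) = -5*m^3 - 16*m^2 - 12*m - 2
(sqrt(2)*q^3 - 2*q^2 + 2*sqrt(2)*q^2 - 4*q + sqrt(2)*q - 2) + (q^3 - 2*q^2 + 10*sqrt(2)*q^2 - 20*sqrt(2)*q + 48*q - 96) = q^3 + sqrt(2)*q^3 - 4*q^2 + 12*sqrt(2)*q^2 - 19*sqrt(2)*q + 44*q - 98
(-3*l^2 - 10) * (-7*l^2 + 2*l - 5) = 21*l^4 - 6*l^3 + 85*l^2 - 20*l + 50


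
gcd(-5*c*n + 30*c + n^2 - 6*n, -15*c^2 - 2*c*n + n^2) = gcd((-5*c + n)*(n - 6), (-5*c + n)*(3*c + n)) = 5*c - n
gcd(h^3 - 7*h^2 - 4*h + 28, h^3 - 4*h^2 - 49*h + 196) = h - 7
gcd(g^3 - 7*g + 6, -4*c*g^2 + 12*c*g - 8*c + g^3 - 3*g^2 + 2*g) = g^2 - 3*g + 2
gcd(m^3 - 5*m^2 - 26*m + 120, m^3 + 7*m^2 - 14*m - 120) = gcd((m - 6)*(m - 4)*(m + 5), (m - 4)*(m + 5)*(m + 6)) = m^2 + m - 20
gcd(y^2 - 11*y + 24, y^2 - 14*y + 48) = y - 8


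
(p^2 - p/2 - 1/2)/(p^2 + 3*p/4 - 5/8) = 4*(2*p^2 - p - 1)/(8*p^2 + 6*p - 5)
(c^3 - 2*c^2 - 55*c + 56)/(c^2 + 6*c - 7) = c - 8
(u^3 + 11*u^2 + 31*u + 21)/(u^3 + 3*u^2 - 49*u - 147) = (u + 1)/(u - 7)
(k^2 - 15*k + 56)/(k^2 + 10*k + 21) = (k^2 - 15*k + 56)/(k^2 + 10*k + 21)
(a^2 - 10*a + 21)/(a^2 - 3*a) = (a - 7)/a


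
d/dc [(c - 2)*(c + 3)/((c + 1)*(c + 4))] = 2*(2*c^2 + 10*c + 17)/(c^4 + 10*c^3 + 33*c^2 + 40*c + 16)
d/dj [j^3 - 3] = 3*j^2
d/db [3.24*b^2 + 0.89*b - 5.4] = 6.48*b + 0.89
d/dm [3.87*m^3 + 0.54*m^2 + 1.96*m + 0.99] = 11.61*m^2 + 1.08*m + 1.96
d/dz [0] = 0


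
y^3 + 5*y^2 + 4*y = y*(y + 1)*(y + 4)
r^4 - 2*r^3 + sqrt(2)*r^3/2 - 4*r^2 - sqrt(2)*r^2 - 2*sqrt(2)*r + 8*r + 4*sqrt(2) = (r - 2)^2*(r + 2)*(r + sqrt(2)/2)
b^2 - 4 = (b - 2)*(b + 2)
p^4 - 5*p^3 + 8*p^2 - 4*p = p*(p - 2)^2*(p - 1)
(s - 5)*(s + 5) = s^2 - 25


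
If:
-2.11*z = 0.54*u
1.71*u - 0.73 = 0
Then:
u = 0.43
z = -0.11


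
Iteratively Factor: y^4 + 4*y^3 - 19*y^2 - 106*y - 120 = (y - 5)*(y^3 + 9*y^2 + 26*y + 24) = (y - 5)*(y + 4)*(y^2 + 5*y + 6) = (y - 5)*(y + 3)*(y + 4)*(y + 2)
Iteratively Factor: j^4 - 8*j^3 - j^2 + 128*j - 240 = (j - 5)*(j^3 - 3*j^2 - 16*j + 48) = (j - 5)*(j - 4)*(j^2 + j - 12) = (j - 5)*(j - 4)*(j - 3)*(j + 4)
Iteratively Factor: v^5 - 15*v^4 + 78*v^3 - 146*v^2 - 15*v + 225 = (v - 5)*(v^4 - 10*v^3 + 28*v^2 - 6*v - 45) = (v - 5)*(v - 3)*(v^3 - 7*v^2 + 7*v + 15) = (v - 5)*(v - 3)^2*(v^2 - 4*v - 5) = (v - 5)^2*(v - 3)^2*(v + 1)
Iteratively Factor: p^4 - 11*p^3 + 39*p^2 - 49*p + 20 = (p - 5)*(p^3 - 6*p^2 + 9*p - 4) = (p - 5)*(p - 1)*(p^2 - 5*p + 4) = (p - 5)*(p - 1)^2*(p - 4)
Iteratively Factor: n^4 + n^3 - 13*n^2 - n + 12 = (n + 4)*(n^3 - 3*n^2 - n + 3) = (n - 1)*(n + 4)*(n^2 - 2*n - 3) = (n - 3)*(n - 1)*(n + 4)*(n + 1)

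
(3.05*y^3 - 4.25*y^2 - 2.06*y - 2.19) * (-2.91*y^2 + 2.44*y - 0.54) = -8.8755*y^5 + 19.8095*y^4 - 6.0224*y^3 + 3.6415*y^2 - 4.2312*y + 1.1826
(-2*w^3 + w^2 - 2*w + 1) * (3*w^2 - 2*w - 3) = -6*w^5 + 7*w^4 - 2*w^3 + 4*w^2 + 4*w - 3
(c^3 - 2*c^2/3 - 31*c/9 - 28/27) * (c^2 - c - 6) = c^5 - 5*c^4/3 - 79*c^3/9 + 173*c^2/27 + 586*c/27 + 56/9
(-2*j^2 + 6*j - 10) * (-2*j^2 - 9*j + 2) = 4*j^4 + 6*j^3 - 38*j^2 + 102*j - 20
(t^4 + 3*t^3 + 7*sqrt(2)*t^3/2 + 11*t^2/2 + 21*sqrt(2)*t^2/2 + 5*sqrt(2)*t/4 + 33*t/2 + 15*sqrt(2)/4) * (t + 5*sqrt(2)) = t^5 + 3*t^4 + 17*sqrt(2)*t^4/2 + 51*sqrt(2)*t^3/2 + 81*t^3/2 + 115*sqrt(2)*t^2/4 + 243*t^2/2 + 25*t/2 + 345*sqrt(2)*t/4 + 75/2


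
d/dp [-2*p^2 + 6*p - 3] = 6 - 4*p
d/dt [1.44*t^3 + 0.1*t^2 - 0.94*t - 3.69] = 4.32*t^2 + 0.2*t - 0.94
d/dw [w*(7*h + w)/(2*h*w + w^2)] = -5*h/(4*h^2 + 4*h*w + w^2)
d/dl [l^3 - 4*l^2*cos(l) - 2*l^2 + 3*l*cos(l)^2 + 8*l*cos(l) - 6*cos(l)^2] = 4*l^2*sin(l) + 3*l^2 - 3*l*sin(2*l) - 8*sqrt(2)*l*sin(l + pi/4) - 4*l + 6*sin(2*l) + 8*cos(l) + 3*cos(2*l)/2 + 3/2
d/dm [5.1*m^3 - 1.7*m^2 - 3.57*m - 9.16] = 15.3*m^2 - 3.4*m - 3.57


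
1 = 1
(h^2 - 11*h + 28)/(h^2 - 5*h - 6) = (-h^2 + 11*h - 28)/(-h^2 + 5*h + 6)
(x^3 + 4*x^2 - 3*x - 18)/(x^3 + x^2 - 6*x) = (x + 3)/x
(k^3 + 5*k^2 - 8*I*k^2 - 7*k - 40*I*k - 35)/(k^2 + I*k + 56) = (k^2 + k*(5 - I) - 5*I)/(k + 8*I)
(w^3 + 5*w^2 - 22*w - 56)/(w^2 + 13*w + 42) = (w^2 - 2*w - 8)/(w + 6)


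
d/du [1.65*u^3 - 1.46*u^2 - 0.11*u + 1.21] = 4.95*u^2 - 2.92*u - 0.11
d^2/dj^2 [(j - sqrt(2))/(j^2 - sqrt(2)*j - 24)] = 2*((-3*j + 2*sqrt(2))*(-j^2 + sqrt(2)*j + 24) - (j - sqrt(2))*(2*j - sqrt(2))^2)/(-j^2 + sqrt(2)*j + 24)^3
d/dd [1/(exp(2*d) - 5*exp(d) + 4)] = (5 - 2*exp(d))*exp(d)/(exp(2*d) - 5*exp(d) + 4)^2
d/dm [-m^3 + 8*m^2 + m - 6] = -3*m^2 + 16*m + 1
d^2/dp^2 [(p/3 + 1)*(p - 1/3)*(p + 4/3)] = 2*p + 8/3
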